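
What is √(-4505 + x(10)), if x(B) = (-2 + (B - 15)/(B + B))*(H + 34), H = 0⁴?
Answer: 7*I*√374/2 ≈ 67.687*I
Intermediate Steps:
H = 0
x(B) = -68 + 17*(-15 + B)/B (x(B) = (-2 + (B - 15)/(B + B))*(0 + 34) = (-2 + (-15 + B)/((2*B)))*34 = (-2 + (-15 + B)*(1/(2*B)))*34 = (-2 + (-15 + B)/(2*B))*34 = -68 + 17*(-15 + B)/B)
√(-4505 + x(10)) = √(-4505 + (-51 - 255/10)) = √(-4505 + (-51 - 255*⅒)) = √(-4505 + (-51 - 51/2)) = √(-4505 - 153/2) = √(-9163/2) = 7*I*√374/2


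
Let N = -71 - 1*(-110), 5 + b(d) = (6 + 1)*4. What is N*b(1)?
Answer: 897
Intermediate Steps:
b(d) = 23 (b(d) = -5 + (6 + 1)*4 = -5 + 7*4 = -5 + 28 = 23)
N = 39 (N = -71 + 110 = 39)
N*b(1) = 39*23 = 897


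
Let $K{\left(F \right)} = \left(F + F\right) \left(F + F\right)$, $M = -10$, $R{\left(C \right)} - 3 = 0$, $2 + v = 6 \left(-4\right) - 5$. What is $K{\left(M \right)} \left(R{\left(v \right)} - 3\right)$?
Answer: $0$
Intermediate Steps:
$v = -31$ ($v = -2 + \left(6 \left(-4\right) - 5\right) = -2 - 29 = -31$)
$R{\left(C \right)} = 3$ ($R{\left(C \right)} = 3 + 0 = 3$)
$K{\left(F \right)} = 4 F^{2}$ ($K{\left(F \right)} = 2 F 2 F = 4 F^{2}$)
$K{\left(M \right)} \left(R{\left(v \right)} - 3\right) = 4 \left(-10\right)^{2} \left(3 - 3\right) = 4 \cdot 100 \left(3 - 3\right) = 400 \cdot 0 = 0$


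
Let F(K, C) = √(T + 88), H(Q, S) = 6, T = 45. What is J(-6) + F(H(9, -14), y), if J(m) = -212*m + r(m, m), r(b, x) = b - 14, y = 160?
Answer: 1252 + √133 ≈ 1263.5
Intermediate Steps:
F(K, C) = √133 (F(K, C) = √(45 + 88) = √133)
r(b, x) = -14 + b
J(m) = -14 - 211*m (J(m) = -212*m + (-14 + m) = -14 - 211*m)
J(-6) + F(H(9, -14), y) = (-14 - 211*(-6)) + √133 = (-14 + 1266) + √133 = 1252 + √133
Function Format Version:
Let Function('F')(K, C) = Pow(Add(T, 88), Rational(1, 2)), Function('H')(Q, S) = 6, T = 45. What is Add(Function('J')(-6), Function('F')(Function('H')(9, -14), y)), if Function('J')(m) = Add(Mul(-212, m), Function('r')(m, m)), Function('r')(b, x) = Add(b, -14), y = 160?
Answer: Add(1252, Pow(133, Rational(1, 2))) ≈ 1263.5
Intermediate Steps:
Function('F')(K, C) = Pow(133, Rational(1, 2)) (Function('F')(K, C) = Pow(Add(45, 88), Rational(1, 2)) = Pow(133, Rational(1, 2)))
Function('r')(b, x) = Add(-14, b)
Function('J')(m) = Add(-14, Mul(-211, m)) (Function('J')(m) = Add(Mul(-212, m), Add(-14, m)) = Add(-14, Mul(-211, m)))
Add(Function('J')(-6), Function('F')(Function('H')(9, -14), y)) = Add(Add(-14, Mul(-211, -6)), Pow(133, Rational(1, 2))) = Add(Add(-14, 1266), Pow(133, Rational(1, 2))) = Add(1252, Pow(133, Rational(1, 2)))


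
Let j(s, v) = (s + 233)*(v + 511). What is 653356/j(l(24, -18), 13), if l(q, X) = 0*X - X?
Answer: 163339/32881 ≈ 4.9676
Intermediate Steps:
l(q, X) = -X (l(q, X) = 0 - X = -X)
j(s, v) = (233 + s)*(511 + v)
653356/j(l(24, -18), 13) = 653356/(119063 + 233*13 + 511*(-1*(-18)) - 1*(-18)*13) = 653356/(119063 + 3029 + 511*18 + 18*13) = 653356/(119063 + 3029 + 9198 + 234) = 653356/131524 = 653356*(1/131524) = 163339/32881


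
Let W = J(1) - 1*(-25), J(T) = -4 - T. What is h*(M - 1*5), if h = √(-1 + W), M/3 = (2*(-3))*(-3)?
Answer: 49*√19 ≈ 213.59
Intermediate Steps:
M = 54 (M = 3*((2*(-3))*(-3)) = 3*(-6*(-3)) = 3*18 = 54)
W = 20 (W = (-4 - 1*1) - 1*(-25) = (-4 - 1) + 25 = -5 + 25 = 20)
h = √19 (h = √(-1 + 20) = √19 ≈ 4.3589)
h*(M - 1*5) = √19*(54 - 1*5) = √19*(54 - 5) = √19*49 = 49*√19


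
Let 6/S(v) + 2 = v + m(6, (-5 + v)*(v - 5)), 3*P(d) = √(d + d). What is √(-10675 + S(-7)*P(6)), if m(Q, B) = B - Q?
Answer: √(-177642675 + 516*√3)/129 ≈ 103.32*I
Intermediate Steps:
P(d) = √2*√d/3 (P(d) = √(d + d)/3 = √(2*d)/3 = (√2*√d)/3 = √2*√d/3)
S(v) = 6/(-8 + v + (-5 + v)²) (S(v) = 6/(-2 + (v + ((-5 + v)*(v - 5) - 1*6))) = 6/(-2 + (v + ((-5 + v)*(-5 + v) - 6))) = 6/(-2 + (v + ((-5 + v)² - 6))) = 6/(-2 + (v + (-6 + (-5 + v)²))) = 6/(-2 + (-6 + v + (-5 + v)²)) = 6/(-8 + v + (-5 + v)²))
√(-10675 + S(-7)*P(6)) = √(-10675 + (6/(17 + (-7)² - 9*(-7)))*(√2*√6/3)) = √(-10675 + (6/(17 + 49 + 63))*(2*√3/3)) = √(-10675 + (6/129)*(2*√3/3)) = √(-10675 + (6*(1/129))*(2*√3/3)) = √(-10675 + 2*(2*√3/3)/43) = √(-10675 + 4*√3/129)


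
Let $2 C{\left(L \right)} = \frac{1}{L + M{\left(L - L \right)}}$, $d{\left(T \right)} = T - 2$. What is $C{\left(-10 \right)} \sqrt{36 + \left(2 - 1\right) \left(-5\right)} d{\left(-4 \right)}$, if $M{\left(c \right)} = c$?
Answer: $\frac{3 \sqrt{31}}{10} \approx 1.6703$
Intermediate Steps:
$d{\left(T \right)} = -2 + T$ ($d{\left(T \right)} = T - 2 = -2 + T$)
$C{\left(L \right)} = \frac{1}{2 L}$ ($C{\left(L \right)} = \frac{1}{2 \left(L + \left(L - L\right)\right)} = \frac{1}{2 \left(L + 0\right)} = \frac{1}{2 L}$)
$C{\left(-10 \right)} \sqrt{36 + \left(2 - 1\right) \left(-5\right)} d{\left(-4 \right)} = \frac{1}{2 \left(-10\right)} \sqrt{36 + \left(2 - 1\right) \left(-5\right)} \left(-2 - 4\right) = \frac{1}{2} \left(- \frac{1}{10}\right) \sqrt{36 + 1 \left(-5\right)} \left(-6\right) = - \frac{\sqrt{36 - 5}}{20} \left(-6\right) = - \frac{\sqrt{31}}{20} \left(-6\right) = \frac{3 \sqrt{31}}{10}$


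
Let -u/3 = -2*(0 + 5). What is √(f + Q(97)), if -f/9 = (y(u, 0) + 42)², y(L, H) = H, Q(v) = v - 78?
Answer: I*√15857 ≈ 125.92*I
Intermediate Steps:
u = 30 (u = -(-6)*(0 + 5) = -(-6)*5 = -3*(-10) = 30)
Q(v) = -78 + v
f = -15876 (f = -9*(0 + 42)² = -9*42² = -9*1764 = -15876)
√(f + Q(97)) = √(-15876 + (-78 + 97)) = √(-15876 + 19) = √(-15857) = I*√15857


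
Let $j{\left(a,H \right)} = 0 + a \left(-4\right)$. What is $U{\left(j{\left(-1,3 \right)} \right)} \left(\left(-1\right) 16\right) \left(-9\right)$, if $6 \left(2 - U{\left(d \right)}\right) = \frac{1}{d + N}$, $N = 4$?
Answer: $285$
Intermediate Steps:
$j{\left(a,H \right)} = - 4 a$ ($j{\left(a,H \right)} = 0 - 4 a = - 4 a$)
$U{\left(d \right)} = 2 - \frac{1}{6 \left(4 + d\right)}$ ($U{\left(d \right)} = 2 - \frac{1}{6 \left(d + 4\right)} = 2 - \frac{1}{6 \left(4 + d\right)}$)
$U{\left(j{\left(-1,3 \right)} \right)} \left(\left(-1\right) 16\right) \left(-9\right) = \frac{47 + 12 \left(\left(-4\right) \left(-1\right)\right)}{6 \left(4 - -4\right)} \left(\left(-1\right) 16\right) \left(-9\right) = \frac{47 + 12 \cdot 4}{6 \left(4 + 4\right)} \left(-16\right) \left(-9\right) = \frac{47 + 48}{6 \cdot 8} \left(-16\right) \left(-9\right) = \frac{1}{6} \cdot \frac{1}{8} \cdot 95 \left(-16\right) \left(-9\right) = \frac{95}{48} \left(-16\right) \left(-9\right) = \left(- \frac{95}{3}\right) \left(-9\right) = 285$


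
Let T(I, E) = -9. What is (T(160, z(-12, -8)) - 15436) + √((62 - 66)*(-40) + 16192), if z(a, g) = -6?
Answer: -15445 + 4*√1022 ≈ -15317.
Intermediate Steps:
(T(160, z(-12, -8)) - 15436) + √((62 - 66)*(-40) + 16192) = (-9 - 15436) + √((62 - 66)*(-40) + 16192) = -15445 + √(-4*(-40) + 16192) = -15445 + √(160 + 16192) = -15445 + √16352 = -15445 + 4*√1022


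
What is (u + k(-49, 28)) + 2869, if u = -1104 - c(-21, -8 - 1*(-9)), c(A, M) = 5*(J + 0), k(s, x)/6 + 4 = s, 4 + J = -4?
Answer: 1487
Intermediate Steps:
J = -8 (J = -4 - 4 = -8)
k(s, x) = -24 + 6*s
c(A, M) = -40 (c(A, M) = 5*(-8 + 0) = 5*(-8) = -40)
u = -1064 (u = -1104 - 1*(-40) = -1104 + 40 = -1064)
(u + k(-49, 28)) + 2869 = (-1064 + (-24 + 6*(-49))) + 2869 = (-1064 + (-24 - 294)) + 2869 = (-1064 - 318) + 2869 = -1382 + 2869 = 1487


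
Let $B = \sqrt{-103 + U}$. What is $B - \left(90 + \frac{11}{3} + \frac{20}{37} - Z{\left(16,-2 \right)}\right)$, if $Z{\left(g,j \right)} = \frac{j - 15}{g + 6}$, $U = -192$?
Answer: $- \frac{231941}{2442} + i \sqrt{295} \approx -94.98 + 17.176 i$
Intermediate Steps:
$Z{\left(g,j \right)} = \frac{-15 + j}{6 + g}$
$B = i \sqrt{295}$ ($B = \sqrt{-103 - 192} = \sqrt{-295} = i \sqrt{295} \approx 17.176 i$)
$B - \left(90 + \frac{11}{3} + \frac{20}{37} - Z{\left(16,-2 \right)}\right) = i \sqrt{295} - \left(90 + \frac{11}{3} + \frac{20}{37} - \frac{-15 - 2}{6 + 16}\right) = i \sqrt{295} - \left(90 + \frac{11}{3} + \frac{20}{37} - \frac{1}{22} \left(-17\right)\right) = i \sqrt{295} + \left(\frac{1}{22} \left(-17\right) - \left(90 + \left(\frac{20}{37} + \frac{11}{3}\right)\right)\right) = i \sqrt{295} - \frac{231941}{2442} = - \frac{231941}{2442} + i \sqrt{295}$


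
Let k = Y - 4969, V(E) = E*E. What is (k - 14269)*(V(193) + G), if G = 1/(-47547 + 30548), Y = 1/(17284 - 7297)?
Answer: -40551946431301250/56589671 ≈ -7.1660e+8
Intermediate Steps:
Y = 1/9987 ≈ 0.00010013
V(E) = E**2
k = -49625402/9987 (k = 1/9987 - 4969 = -49625402/9987 ≈ -4969.0)
G = -1/16999 (G = 1/(-16999) = -1/16999 ≈ -5.8827e-5)
(k - 14269)*(V(193) + G) = (-49625402/9987 - 14269)*(193**2 - 1/16999) = -192129905*(37249 - 1/16999)/9987 = -192129905/9987*633195750/16999 = -40551946431301250/56589671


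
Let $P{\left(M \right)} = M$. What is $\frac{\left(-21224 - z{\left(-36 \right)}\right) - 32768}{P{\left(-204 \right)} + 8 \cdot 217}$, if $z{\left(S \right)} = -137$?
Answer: $- \frac{53855}{1532} \approx -35.153$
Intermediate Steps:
$\frac{\left(-21224 - z{\left(-36 \right)}\right) - 32768}{P{\left(-204 \right)} + 8 \cdot 217} = \frac{\left(-21224 - -137\right) - 32768}{-204 + 8 \cdot 217} = \frac{\left(-21224 + 137\right) - 32768}{-204 + 1736} = \frac{-21087 - 32768}{1532} = \left(-53855\right) \frac{1}{1532} = - \frac{53855}{1532}$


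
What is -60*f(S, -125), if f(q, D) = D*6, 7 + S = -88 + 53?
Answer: 45000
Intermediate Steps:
S = -42 (S = -7 + (-88 + 53) = -7 - 35 = -42)
f(q, D) = 6*D
-60*f(S, -125) = -360*(-125) = -60*(-750) = 45000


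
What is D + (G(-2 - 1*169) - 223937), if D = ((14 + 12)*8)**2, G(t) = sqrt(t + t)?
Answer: -180673 + 3*I*sqrt(38) ≈ -1.8067e+5 + 18.493*I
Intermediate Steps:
G(t) = sqrt(2)*sqrt(t) (G(t) = sqrt(2*t) = sqrt(2)*sqrt(t))
D = 43264 (D = (26*8)**2 = 208**2 = 43264)
D + (G(-2 - 1*169) - 223937) = 43264 + (sqrt(2)*sqrt(-2 - 1*169) - 223937) = 43264 + (sqrt(2)*sqrt(-2 - 169) - 223937) = 43264 + (sqrt(2)*sqrt(-171) - 223937) = 43264 + (sqrt(2)*(3*I*sqrt(19)) - 223937) = 43264 + (3*I*sqrt(38) - 223937) = 43264 + (-223937 + 3*I*sqrt(38)) = -180673 + 3*I*sqrt(38)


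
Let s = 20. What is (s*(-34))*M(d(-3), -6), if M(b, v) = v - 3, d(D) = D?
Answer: 6120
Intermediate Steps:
M(b, v) = -3 + v
(s*(-34))*M(d(-3), -6) = (20*(-34))*(-3 - 6) = -680*(-9) = 6120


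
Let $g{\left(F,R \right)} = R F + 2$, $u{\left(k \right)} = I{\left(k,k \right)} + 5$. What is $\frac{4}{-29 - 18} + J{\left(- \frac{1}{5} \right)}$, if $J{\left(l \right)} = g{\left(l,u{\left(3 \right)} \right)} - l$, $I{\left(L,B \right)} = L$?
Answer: $\frac{121}{235} \approx 0.51489$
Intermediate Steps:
$u{\left(k \right)} = 5 + k$ ($u{\left(k \right)} = k + 5 = 5 + k$)
$g{\left(F,R \right)} = 2 + F R$ ($g{\left(F,R \right)} = F R + 2 = 2 + F R$)
$J{\left(l \right)} = 2 + 7 l$ ($J{\left(l \right)} = \left(2 + l \left(5 + 3\right)\right) - l = \left(2 + l 8\right) - l = \left(2 + 8 l\right) - l = 2 + 7 l$)
$\frac{4}{-29 - 18} + J{\left(- \frac{1}{5} \right)} = \frac{4}{-29 - 18} + \left(2 + 7 \left(- \frac{1}{5}\right)\right) = \frac{4}{-47} + \left(2 + 7 \left(\left(-1\right) \frac{1}{5}\right)\right) = 4 \left(- \frac{1}{47}\right) + \left(2 + 7 \left(- \frac{1}{5}\right)\right) = - \frac{4}{47} + \left(2 - \frac{7}{5}\right) = - \frac{4}{47} + \frac{3}{5} = \frac{121}{235}$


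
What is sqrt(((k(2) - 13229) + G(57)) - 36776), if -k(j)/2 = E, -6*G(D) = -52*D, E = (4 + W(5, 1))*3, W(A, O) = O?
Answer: I*sqrt(49541) ≈ 222.58*I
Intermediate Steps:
E = 15 (E = (4 + 1)*3 = 5*3 = 15)
G(D) = 26*D/3 (G(D) = -(-26)*D/3 = 26*D/3)
k(j) = -30 (k(j) = -2*15 = -30)
sqrt(((k(2) - 13229) + G(57)) - 36776) = sqrt(((-30 - 13229) + (26/3)*57) - 36776) = sqrt((-13259 + 494) - 36776) = sqrt(-12765 - 36776) = sqrt(-49541) = I*sqrt(49541)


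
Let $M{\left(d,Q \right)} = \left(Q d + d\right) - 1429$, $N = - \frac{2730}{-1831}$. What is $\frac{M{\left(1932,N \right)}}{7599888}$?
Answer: $\frac{6195353}{13915394928} \approx 0.00044522$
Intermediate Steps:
$N = \frac{2730}{1831}$ ($N = \left(-2730\right) \left(- \frac{1}{1831}\right) = \frac{2730}{1831} \approx 1.491$)
$M{\left(d,Q \right)} = -1429 + d + Q d$ ($M{\left(d,Q \right)} = \left(d + Q d\right) - 1429 = -1429 + d + Q d$)
$\frac{M{\left(1932,N \right)}}{7599888} = \frac{-1429 + 1932 + \frac{2730}{1831} \cdot 1932}{7599888} = \left(-1429 + 1932 + \frac{5274360}{1831}\right) \frac{1}{7599888} = \frac{6195353}{1831} \cdot \frac{1}{7599888} = \frac{6195353}{13915394928}$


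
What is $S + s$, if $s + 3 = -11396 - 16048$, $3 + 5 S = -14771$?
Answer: $- \frac{152009}{5} \approx -30402.0$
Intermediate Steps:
$S = - \frac{14774}{5}$ ($S = - \frac{3}{5} + \frac{1}{5} \left(-14771\right) = - \frac{3}{5} - \frac{14771}{5} = - \frac{14774}{5} \approx -2954.8$)
$s = -27447$ ($s = -3 - 27444 = -27447$)
$S + s = - \frac{14774}{5} - 27447 = - \frac{152009}{5}$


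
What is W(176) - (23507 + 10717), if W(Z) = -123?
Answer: -34347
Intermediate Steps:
W(176) - (23507 + 10717) = -123 - (23507 + 10717) = -123 - 1*34224 = -123 - 34224 = -34347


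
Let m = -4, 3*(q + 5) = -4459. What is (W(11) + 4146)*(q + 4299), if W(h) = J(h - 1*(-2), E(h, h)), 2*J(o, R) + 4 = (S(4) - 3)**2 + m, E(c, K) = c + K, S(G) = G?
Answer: 69784555/6 ≈ 1.1631e+7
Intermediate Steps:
q = -4474/3 (q = -5 + (1/3)*(-4459) = -5 - 4459/3 = -4474/3 ≈ -1491.3)
E(c, K) = K + c
J(o, R) = -7/2 (J(o, R) = -2 + ((4 - 3)**2 - 4)/2 = -2 + (1**2 - 4)/2 = -2 + (1 - 4)/2 = -2 + (1/2)*(-3) = -2 - 3/2 = -7/2)
W(h) = -7/2
(W(11) + 4146)*(q + 4299) = (-7/2 + 4146)*(-4474/3 + 4299) = (8285/2)*(8423/3) = 69784555/6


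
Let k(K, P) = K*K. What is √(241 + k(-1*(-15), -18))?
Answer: √466 ≈ 21.587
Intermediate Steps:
k(K, P) = K²
√(241 + k(-1*(-15), -18)) = √(241 + (-1*(-15))²) = √(241 + 15²) = √(241 + 225) = √466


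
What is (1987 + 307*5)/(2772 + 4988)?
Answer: 1761/3880 ≈ 0.45387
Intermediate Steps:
(1987 + 307*5)/(2772 + 4988) = (1987 + 1535)/7760 = 3522*(1/7760) = 1761/3880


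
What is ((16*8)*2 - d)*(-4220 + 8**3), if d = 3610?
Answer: 12436632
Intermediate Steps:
((16*8)*2 - d)*(-4220 + 8**3) = ((16*8)*2 - 1*3610)*(-4220 + 8**3) = (128*2 - 3610)*(-4220 + 512) = (256 - 3610)*(-3708) = -3354*(-3708) = 12436632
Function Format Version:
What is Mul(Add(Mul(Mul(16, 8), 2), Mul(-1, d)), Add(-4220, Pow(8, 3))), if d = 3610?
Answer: 12436632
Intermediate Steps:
Mul(Add(Mul(Mul(16, 8), 2), Mul(-1, d)), Add(-4220, Pow(8, 3))) = Mul(Add(Mul(Mul(16, 8), 2), Mul(-1, 3610)), Add(-4220, Pow(8, 3))) = Mul(Add(Mul(128, 2), -3610), Add(-4220, 512)) = Mul(Add(256, -3610), -3708) = Mul(-3354, -3708) = 12436632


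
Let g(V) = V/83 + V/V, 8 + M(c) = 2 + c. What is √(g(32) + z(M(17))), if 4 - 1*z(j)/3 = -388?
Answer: √8111009/83 ≈ 34.313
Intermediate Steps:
M(c) = -6 + c (M(c) = -8 + (2 + c) = -6 + c)
z(j) = 1176 (z(j) = 12 - 3*(-388) = 12 + 1164 = 1176)
g(V) = 1 + V/83 (g(V) = V*(1/83) + 1 = V/83 + 1 = 1 + V/83)
√(g(32) + z(M(17))) = √((1 + (1/83)*32) + 1176) = √((1 + 32/83) + 1176) = √(115/83 + 1176) = √(97723/83) = √8111009/83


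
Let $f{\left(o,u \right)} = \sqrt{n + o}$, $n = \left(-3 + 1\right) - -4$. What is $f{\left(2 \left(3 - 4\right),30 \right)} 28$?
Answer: $0$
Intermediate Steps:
$n = 2$ ($n = -2 + 4 = 2$)
$f{\left(o,u \right)} = \sqrt{2 + o}$
$f{\left(2 \left(3 - 4\right),30 \right)} 28 = \sqrt{2 + 2 \left(3 - 4\right)} 28 = \sqrt{2 + 2 \left(-1\right)} 28 = \sqrt{2 - 2} \cdot 28 = \sqrt{0} \cdot 28 = 0 \cdot 28 = 0$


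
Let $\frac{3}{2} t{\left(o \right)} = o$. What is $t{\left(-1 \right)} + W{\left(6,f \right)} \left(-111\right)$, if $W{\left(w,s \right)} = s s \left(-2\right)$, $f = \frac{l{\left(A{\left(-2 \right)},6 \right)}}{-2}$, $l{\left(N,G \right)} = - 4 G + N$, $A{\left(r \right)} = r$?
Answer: $\frac{112552}{3} \approx 37517.0$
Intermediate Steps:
$l{\left(N,G \right)} = N - 4 G$
$f = 13$ ($f = \frac{-2 - 24}{-2} = \left(-2 - 24\right) \left(- \frac{1}{2}\right) = \left(-26\right) \left(- \frac{1}{2}\right) = 13$)
$t{\left(o \right)} = \frac{2 o}{3}$
$W{\left(w,s \right)} = - 2 s^{2}$ ($W{\left(w,s \right)} = s^{2} \left(-2\right) = - 2 s^{2}$)
$t{\left(-1 \right)} + W{\left(6,f \right)} \left(-111\right) = \frac{2}{3} \left(-1\right) + - 2 \cdot 13^{2} \left(-111\right) = - \frac{2}{3} + \left(-2\right) 169 \left(-111\right) = - \frac{2}{3} - -37518 = - \frac{2}{3} + 37518 = \frac{112552}{3}$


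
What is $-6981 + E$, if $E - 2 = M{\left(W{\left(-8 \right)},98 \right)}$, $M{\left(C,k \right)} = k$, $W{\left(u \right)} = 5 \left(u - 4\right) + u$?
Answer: $-6881$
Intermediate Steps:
$W{\left(u \right)} = -20 + 6 u$ ($W{\left(u \right)} = 5 \left(-4 + u\right) + u = \left(-20 + 5 u\right) + u = -20 + 6 u$)
$E = 100$ ($E = 2 + 98 = 100$)
$-6981 + E = -6981 + 100 = -6881$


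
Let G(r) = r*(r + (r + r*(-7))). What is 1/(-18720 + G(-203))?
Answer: -1/224765 ≈ -4.4491e-6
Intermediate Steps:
G(r) = -5*r**2 (G(r) = r*(r + (r - 7*r)) = r*(r - 6*r) = r*(-5*r) = -5*r**2)
1/(-18720 + G(-203)) = 1/(-18720 - 5*(-203)**2) = 1/(-18720 - 5*41209) = 1/(-18720 - 206045) = 1/(-224765) = -1/224765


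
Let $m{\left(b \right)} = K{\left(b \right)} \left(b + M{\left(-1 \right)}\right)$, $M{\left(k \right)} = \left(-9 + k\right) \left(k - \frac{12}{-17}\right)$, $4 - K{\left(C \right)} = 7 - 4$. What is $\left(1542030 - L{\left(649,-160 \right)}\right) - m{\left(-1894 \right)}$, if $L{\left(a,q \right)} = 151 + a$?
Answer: $\frac{26233058}{17} \approx 1.5431 \cdot 10^{6}$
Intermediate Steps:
$K{\left(C \right)} = 1$ ($K{\left(C \right)} = 4 - \left(7 - 4\right) = 4 - 3 = 1$)
$M{\left(k \right)} = \left(-9 + k\right) \left(\frac{12}{17} + k\right)$ ($M{\left(k \right)} = \left(-9 + k\right) \left(k - - \frac{12}{17}\right) = \left(-9 + k\right) \left(k + \frac{12}{17}\right) = \left(-9 + k\right) \left(\frac{12}{17} + k\right)$)
$m{\left(b \right)} = \frac{50}{17} + b$ ($m{\left(b \right)} = 1 \left(b - \left(- \frac{33}{17} - 1\right)\right) = 1 \left(b + \left(- \frac{108}{17} + 1 + \frac{141}{17}\right)\right) = 1 \left(b + \frac{50}{17}\right) = 1 \left(\frac{50}{17} + b\right) = \frac{50}{17} + b$)
$\left(1542030 - L{\left(649,-160 \right)}\right) - m{\left(-1894 \right)} = \left(1542030 - \left(151 + 649\right)\right) - \left(\frac{50}{17} - 1894\right) = \left(1542030 - 800\right) - - \frac{32148}{17} = \left(1542030 - 800\right) + \frac{32148}{17} = 1541230 + \frac{32148}{17} = \frac{26233058}{17}$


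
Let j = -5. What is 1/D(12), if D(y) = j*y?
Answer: -1/60 ≈ -0.016667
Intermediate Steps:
D(y) = -5*y
1/D(12) = 1/(-5*12) = 1/(-60) = -1/60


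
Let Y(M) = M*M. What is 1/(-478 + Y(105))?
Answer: 1/10547 ≈ 9.4814e-5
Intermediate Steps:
Y(M) = M**2
1/(-478 + Y(105)) = 1/(-478 + 105**2) = 1/(-478 + 11025) = 1/10547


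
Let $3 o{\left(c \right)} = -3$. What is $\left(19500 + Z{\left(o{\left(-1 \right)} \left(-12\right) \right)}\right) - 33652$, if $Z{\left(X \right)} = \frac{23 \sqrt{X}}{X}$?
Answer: $-14152 + \frac{23 \sqrt{3}}{6} \approx -14145.0$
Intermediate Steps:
$o{\left(c \right)} = -1$ ($o{\left(c \right)} = \frac{1}{3} \left(-3\right) = -1$)
$Z{\left(X \right)} = \frac{23}{\sqrt{X}}$
$\left(19500 + Z{\left(o{\left(-1 \right)} \left(-12\right) \right)}\right) - 33652 = \left(19500 + \frac{23}{\sqrt{12}}\right) - 33652 = \left(19500 + \frac{23}{2 \sqrt{3}}\right) - 33652 = \left(19500 + 23 \frac{\sqrt{3}}{6}\right) - 33652 = \left(19500 + \frac{23 \sqrt{3}}{6}\right) - 33652 = -14152 + \frac{23 \sqrt{3}}{6}$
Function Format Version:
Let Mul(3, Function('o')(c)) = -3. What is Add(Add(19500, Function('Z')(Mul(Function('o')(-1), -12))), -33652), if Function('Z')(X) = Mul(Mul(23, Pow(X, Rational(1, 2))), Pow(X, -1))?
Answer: Add(-14152, Mul(Rational(23, 6), Pow(3, Rational(1, 2)))) ≈ -14145.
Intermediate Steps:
Function('o')(c) = -1 (Function('o')(c) = Mul(Rational(1, 3), -3) = -1)
Function('Z')(X) = Mul(23, Pow(X, Rational(-1, 2)))
Add(Add(19500, Function('Z')(Mul(Function('o')(-1), -12))), -33652) = Add(Add(19500, Mul(23, Pow(Mul(-1, -12), Rational(-1, 2)))), -33652) = Add(Add(19500, Mul(23, Pow(12, Rational(-1, 2)))), -33652) = Add(Add(19500, Mul(23, Mul(Rational(1, 6), Pow(3, Rational(1, 2))))), -33652) = Add(Add(19500, Mul(Rational(23, 6), Pow(3, Rational(1, 2)))), -33652) = Add(-14152, Mul(Rational(23, 6), Pow(3, Rational(1, 2))))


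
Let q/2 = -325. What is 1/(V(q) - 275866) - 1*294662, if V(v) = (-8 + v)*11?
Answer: -83419990849/283104 ≈ -2.9466e+5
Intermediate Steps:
q = -650 (q = 2*(-325) = -650)
V(v) = -88 + 11*v
1/(V(q) - 275866) - 1*294662 = 1/((-88 + 11*(-650)) - 275866) - 1*294662 = 1/((-88 - 7150) - 275866) - 294662 = 1/(-7238 - 275866) - 294662 = 1/(-283104) - 294662 = -1/283104 - 294662 = -83419990849/283104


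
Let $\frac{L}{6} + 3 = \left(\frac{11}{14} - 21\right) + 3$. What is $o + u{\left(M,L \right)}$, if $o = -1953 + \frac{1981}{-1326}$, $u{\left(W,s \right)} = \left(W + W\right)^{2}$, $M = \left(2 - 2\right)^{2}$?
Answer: $- \frac{2591659}{1326} \approx -1954.5$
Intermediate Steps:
$M = 0$ ($M = 0^{2} = 0$)
$L = - \frac{849}{7}$ ($L = -18 + 6 \left(\left(\frac{11}{14} - 21\right) + 3\right) = -18 + 6 \left(- \frac{283}{14} + 3\right) = -18 + 6 \left(- \frac{241}{14}\right) = -18 - \frac{723}{7} = - \frac{849}{7} \approx -121.29$)
$u{\left(W,s \right)} = 4 W^{2}$ ($u{\left(W,s \right)} = \left(2 W\right)^{2} = 4 W^{2}$)
$o = - \frac{2591659}{1326}$ ($o = -1953 + 1981 \left(- \frac{1}{1326}\right) = -1953 - \frac{1981}{1326} = - \frac{2591659}{1326} \approx -1954.5$)
$o + u{\left(M,L \right)} = - \frac{2591659}{1326} + 4 \cdot 0^{2} = - \frac{2591659}{1326} + 4 \cdot 0 = - \frac{2591659}{1326} + 0 = - \frac{2591659}{1326}$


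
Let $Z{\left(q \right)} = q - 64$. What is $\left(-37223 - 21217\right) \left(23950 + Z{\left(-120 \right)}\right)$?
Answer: $-1388885040$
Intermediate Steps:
$Z{\left(q \right)} = -64 + q$ ($Z{\left(q \right)} = q - 64 = -64 + q$)
$\left(-37223 - 21217\right) \left(23950 + Z{\left(-120 \right)}\right) = \left(-37223 - 21217\right) \left(23950 - 184\right) = - 58440 \left(23950 - 184\right) = \left(-58440\right) 23766 = -1388885040$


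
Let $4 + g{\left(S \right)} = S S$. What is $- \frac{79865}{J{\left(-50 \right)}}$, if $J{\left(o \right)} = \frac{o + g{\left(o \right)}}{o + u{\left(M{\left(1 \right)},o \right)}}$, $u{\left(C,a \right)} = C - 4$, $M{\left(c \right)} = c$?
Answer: $\frac{4232845}{2446} \approx 1730.5$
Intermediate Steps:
$u{\left(C,a \right)} = -4 + C$ ($u{\left(C,a \right)} = C - 4 = -4 + C$)
$g{\left(S \right)} = -4 + S^{2}$ ($g{\left(S \right)} = -4 + S S = -4 + S^{2}$)
$J{\left(o \right)} = \frac{-4 + o + o^{2}}{-3 + o}$ ($J{\left(o \right)} = \frac{o + \left(-4 + o^{2}\right)}{o + \left(-4 + 1\right)} = \frac{-4 + o + o^{2}}{o - 3} = \frac{-4 + o + o^{2}}{-3 + o}$)
$- \frac{79865}{J{\left(-50 \right)}} = - \frac{79865}{\frac{1}{-3 - 50} \left(-4 - 50 + \left(-50\right)^{2}\right)} = - \frac{79865}{\frac{1}{-53} \left(-4 - 50 + 2500\right)} = - \frac{79865}{\left(- \frac{1}{53}\right) 2446} = - \frac{79865}{- \frac{2446}{53}} = \left(-79865\right) \left(- \frac{53}{2446}\right) = \frac{4232845}{2446}$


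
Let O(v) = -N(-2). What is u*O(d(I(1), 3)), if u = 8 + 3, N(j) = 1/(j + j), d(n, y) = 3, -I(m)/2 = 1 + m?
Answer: 11/4 ≈ 2.7500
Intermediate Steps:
I(m) = -2 - 2*m (I(m) = -2*(1 + m) = -2 - 2*m)
N(j) = 1/(2*j)
O(v) = ¼ (O(v) = -1/(2*(-2)) = -(-1)/(2*2) = -1*(-¼) = ¼)
u = 11
u*O(d(I(1), 3)) = 11*(¼) = 11/4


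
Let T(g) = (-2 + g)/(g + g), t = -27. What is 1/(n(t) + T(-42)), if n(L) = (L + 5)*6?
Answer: -21/2761 ≈ -0.0076059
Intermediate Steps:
n(L) = 30 + 6*L (n(L) = (5 + L)*6 = 30 + 6*L)
T(g) = (-2 + g)/(2*g) (T(g) = (-2 + g)/((2*g)) = (-2 + g)*(1/(2*g)) = (-2 + g)/(2*g))
1/(n(t) + T(-42)) = 1/((30 + 6*(-27)) + (½)*(-2 - 42)/(-42)) = 1/((30 - 162) + (½)*(-1/42)*(-44)) = 1/(-132 + 11/21) = 1/(-2761/21) = -21/2761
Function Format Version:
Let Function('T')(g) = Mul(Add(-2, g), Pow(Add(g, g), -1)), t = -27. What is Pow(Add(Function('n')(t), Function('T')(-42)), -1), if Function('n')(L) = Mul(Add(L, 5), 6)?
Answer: Rational(-21, 2761) ≈ -0.0076059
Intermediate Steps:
Function('n')(L) = Add(30, Mul(6, L)) (Function('n')(L) = Mul(Add(5, L), 6) = Add(30, Mul(6, L)))
Function('T')(g) = Mul(Rational(1, 2), Pow(g, -1), Add(-2, g)) (Function('T')(g) = Mul(Add(-2, g), Pow(Mul(2, g), -1)) = Mul(Add(-2, g), Mul(Rational(1, 2), Pow(g, -1))) = Mul(Rational(1, 2), Pow(g, -1), Add(-2, g)))
Pow(Add(Function('n')(t), Function('T')(-42)), -1) = Pow(Add(Add(30, Mul(6, -27)), Mul(Rational(1, 2), Pow(-42, -1), Add(-2, -42))), -1) = Pow(Add(Add(30, -162), Mul(Rational(1, 2), Rational(-1, 42), -44)), -1) = Pow(Add(-132, Rational(11, 21)), -1) = Pow(Rational(-2761, 21), -1) = Rational(-21, 2761)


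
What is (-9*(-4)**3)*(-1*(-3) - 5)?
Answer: -1152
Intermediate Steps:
(-9*(-4)**3)*(-1*(-3) - 5) = (-9*(-64))*(3 - 5) = 576*(-2) = -1152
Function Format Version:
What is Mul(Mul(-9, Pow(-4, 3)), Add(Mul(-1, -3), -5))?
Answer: -1152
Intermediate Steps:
Mul(Mul(-9, Pow(-4, 3)), Add(Mul(-1, -3), -5)) = Mul(Mul(-9, -64), Add(3, -5)) = Mul(576, -2) = -1152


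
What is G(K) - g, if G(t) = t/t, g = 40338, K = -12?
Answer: -40337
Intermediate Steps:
G(t) = 1
G(K) - g = 1 - 1*40338 = 1 - 40338 = -40337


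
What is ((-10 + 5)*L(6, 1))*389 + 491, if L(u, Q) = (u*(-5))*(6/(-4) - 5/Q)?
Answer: -378784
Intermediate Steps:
L(u, Q) = -5*u*(-3/2 - 5/Q) (L(u, Q) = (-5*u)*(6*(-1/4) - 5/Q) = (-5*u)*(-3/2 - 5/Q) = -5*u*(-3/2 - 5/Q))
((-10 + 5)*L(6, 1))*389 + 491 = ((-10 + 5)*((15/2)*6 + 25*6/1))*389 + 491 = -5*(45 + 25*6*1)*389 + 491 = -5*(45 + 150)*389 + 491 = -5*195*389 + 491 = -975*389 + 491 = -379275 + 491 = -378784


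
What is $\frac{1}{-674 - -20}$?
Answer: $- \frac{1}{654} \approx -0.0015291$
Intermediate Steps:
$\frac{1}{-674 - -20} = \frac{1}{-674 + \left(-10 + 30\right)} = \frac{1}{-674 + 20} = \frac{1}{-654} = - \frac{1}{654}$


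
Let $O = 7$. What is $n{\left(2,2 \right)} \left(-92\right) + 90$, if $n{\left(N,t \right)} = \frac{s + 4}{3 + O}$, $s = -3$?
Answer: $\frac{404}{5} \approx 80.8$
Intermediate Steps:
$n{\left(N,t \right)} = \frac{1}{10}$ ($n{\left(N,t \right)} = \frac{-3 + 4}{3 + 7} = 1 \cdot \frac{1}{10} = \frac{1}{10}$)
$n{\left(2,2 \right)} \left(-92\right) + 90 = \frac{1}{10} \left(-92\right) + 90 = - \frac{46}{5} + 90 = \frac{404}{5}$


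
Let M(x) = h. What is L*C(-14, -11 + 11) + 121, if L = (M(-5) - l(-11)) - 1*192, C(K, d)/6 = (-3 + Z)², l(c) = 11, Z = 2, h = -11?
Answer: -1163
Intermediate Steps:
M(x) = -11
C(K, d) = 6 (C(K, d) = 6*(-3 + 2)² = 6*(-1)² = 6*1 = 6)
L = -214 (L = (-11 - 1*11) - 1*192 = (-11 - 11) - 192 = -22 - 192 = -214)
L*C(-14, -11 + 11) + 121 = -214*6 + 121 = -1284 + 121 = -1163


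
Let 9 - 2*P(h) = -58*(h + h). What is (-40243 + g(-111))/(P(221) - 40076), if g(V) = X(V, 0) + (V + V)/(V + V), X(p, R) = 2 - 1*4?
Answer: 80488/54507 ≈ 1.4767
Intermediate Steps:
X(p, R) = -2 (X(p, R) = 2 - 4 = -2)
P(h) = 9/2 + 58*h (P(h) = 9/2 - (-29)*(h + h) = 9/2 - (-29)*2*h = 9/2 - (-58)*h = 9/2 + 58*h)
g(V) = -1 (g(V) = -2 + (V + V)/(V + V) = -2 + (2*V)/((2*V)) = -2 + (2*V)*(1/(2*V)) = -2 + 1 = -1)
(-40243 + g(-111))/(P(221) - 40076) = (-40243 - 1)/((9/2 + 58*221) - 40076) = -40244/((9/2 + 12818) - 40076) = -40244/(25645/2 - 40076) = -40244/(-54507/2) = -40244*(-2/54507) = 80488/54507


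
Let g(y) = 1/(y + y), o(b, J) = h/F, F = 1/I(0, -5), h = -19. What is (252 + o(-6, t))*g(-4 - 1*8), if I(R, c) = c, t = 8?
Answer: -347/24 ≈ -14.458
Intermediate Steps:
F = -1/5 (F = 1/(-5) = -1/5 ≈ -0.20000)
o(b, J) = 95 (o(b, J) = -19/(-1/5) = -19*(-5) = 95)
g(y) = 1/(2*y)
(252 + o(-6, t))*g(-4 - 1*8) = (252 + 95)*(1/(2*(-4 - 1*8))) = 347*(1/(2*(-4 - 8))) = 347*((1/2)/(-12)) = 347*((1/2)*(-1/12)) = 347*(-1/24) = -347/24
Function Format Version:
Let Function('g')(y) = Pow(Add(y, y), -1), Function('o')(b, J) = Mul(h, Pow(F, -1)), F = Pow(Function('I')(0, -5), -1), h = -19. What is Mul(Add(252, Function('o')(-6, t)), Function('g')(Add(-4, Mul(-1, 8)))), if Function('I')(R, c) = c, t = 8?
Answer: Rational(-347, 24) ≈ -14.458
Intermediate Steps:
F = Rational(-1, 5) (F = Pow(-5, -1) = Rational(-1, 5) ≈ -0.20000)
Function('o')(b, J) = 95 (Function('o')(b, J) = Mul(-19, Pow(Rational(-1, 5), -1)) = Mul(-19, -5) = 95)
Function('g')(y) = Mul(Rational(1, 2), Pow(y, -1)) (Function('g')(y) = Pow(Mul(2, y), -1) = Mul(Rational(1, 2), Pow(y, -1)))
Mul(Add(252, Function('o')(-6, t)), Function('g')(Add(-4, Mul(-1, 8)))) = Mul(Add(252, 95), Mul(Rational(1, 2), Pow(Add(-4, Mul(-1, 8)), -1))) = Mul(347, Mul(Rational(1, 2), Pow(Add(-4, -8), -1))) = Mul(347, Mul(Rational(1, 2), Pow(-12, -1))) = Mul(347, Mul(Rational(1, 2), Rational(-1, 12))) = Mul(347, Rational(-1, 24)) = Rational(-347, 24)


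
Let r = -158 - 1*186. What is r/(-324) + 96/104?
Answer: 2090/1053 ≈ 1.9848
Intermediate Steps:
r = -344 (r = -158 - 186 = -344)
r/(-324) + 96/104 = -344/(-324) + 96/104 = -344*(-1/324) + 96*(1/104) = 86/81 + 12/13 = 2090/1053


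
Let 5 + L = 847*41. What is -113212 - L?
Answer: -147934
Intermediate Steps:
L = 34722 (L = -5 + 847*41 = -5 + 34727 = 34722)
-113212 - L = -113212 - 1*34722 = -113212 - 34722 = -147934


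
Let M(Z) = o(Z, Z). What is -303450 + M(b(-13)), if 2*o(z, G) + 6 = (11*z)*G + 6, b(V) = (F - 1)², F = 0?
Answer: -606889/2 ≈ -3.0344e+5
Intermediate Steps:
b(V) = 1 (b(V) = (0 - 1)² = (-1)² = 1)
o(z, G) = 11*G*z/2 (o(z, G) = -3 + ((11*z)*G + 6)/2 = -3 + (11*G*z + 6)/2 = -3 + (6 + 11*G*z)/2 = -3 + (3 + 11*G*z/2) = 11*G*z/2)
M(Z) = 11*Z²/2 (M(Z) = 11*Z*Z/2 = 11*Z²/2)
-303450 + M(b(-13)) = -303450 + (11/2)*1² = -303450 + (11/2)*1 = -303450 + 11/2 = -606889/2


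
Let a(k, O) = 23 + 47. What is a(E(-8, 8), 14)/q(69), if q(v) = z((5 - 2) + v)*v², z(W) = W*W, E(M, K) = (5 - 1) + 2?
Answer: 35/12340512 ≈ 2.8362e-6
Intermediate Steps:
E(M, K) = 6 (E(M, K) = 4 + 2 = 6)
z(W) = W²
a(k, O) = 70
q(v) = v²*(3 + v)² (q(v) = ((5 - 2) + v)²*v² = (3 + v)²*v² = v²*(3 + v)²)
a(E(-8, 8), 14)/q(69) = 70/((69²*(3 + 69)²)) = 70/((4761*72²)) = 70/((4761*5184)) = 70/24681024 = 70*(1/24681024) = 35/12340512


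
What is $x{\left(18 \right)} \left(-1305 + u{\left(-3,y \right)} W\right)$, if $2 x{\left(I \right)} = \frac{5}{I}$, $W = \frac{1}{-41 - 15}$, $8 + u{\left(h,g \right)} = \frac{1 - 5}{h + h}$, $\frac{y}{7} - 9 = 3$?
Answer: $- \frac{548045}{3024} \approx -181.23$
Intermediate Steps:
$y = 84$ ($y = 63 + 7 \cdot 3 = 63 + 21 = 84$)
$u{\left(h,g \right)} = -8 - \frac{2}{h}$ ($u{\left(h,g \right)} = -8 + \frac{1 - 5}{h + h} = -8 - \frac{4}{2 h} = -8 - 4 \frac{1}{2 h} = -8 - \frac{2}{h}$)
$W = - \frac{1}{56}$ ($W = \frac{1}{-56} = - \frac{1}{56} \approx -0.017857$)
$x{\left(I \right)} = \frac{5}{2 I}$ ($x{\left(I \right)} = \frac{5 \frac{1}{I}}{2} = \frac{5}{2 I}$)
$x{\left(18 \right)} \left(-1305 + u{\left(-3,y \right)} W\right) = \frac{5}{2 \cdot 18} \left(-1305 + \left(-8 - \frac{2}{-3}\right) \left(- \frac{1}{56}\right)\right) = \frac{5}{2} \cdot \frac{1}{18} \left(-1305 + \left(-8 - - \frac{2}{3}\right) \left(- \frac{1}{56}\right)\right) = \frac{5 \left(-1305 + \left(-8 + \frac{2}{3}\right) \left(- \frac{1}{56}\right)\right)}{36} = \frac{5 \left(-1305 - - \frac{11}{84}\right)}{36} = \frac{5 \left(-1305 + \frac{11}{84}\right)}{36} = \frac{5}{36} \left(- \frac{109609}{84}\right) = - \frac{548045}{3024}$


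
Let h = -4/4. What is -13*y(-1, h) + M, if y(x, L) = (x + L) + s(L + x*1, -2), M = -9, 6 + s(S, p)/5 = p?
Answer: 537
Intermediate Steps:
h = -1 (h = -4*¼ = -1)
s(S, p) = -30 + 5*p
y(x, L) = -40 + L + x (y(x, L) = (x + L) + (-30 + 5*(-2)) = (L + x) + (-30 - 10) = (L + x) - 40 = -40 + L + x)
-13*y(-1, h) + M = -13*(-40 - 1 - 1) - 9 = -13*(-42) - 9 = 546 - 9 = 537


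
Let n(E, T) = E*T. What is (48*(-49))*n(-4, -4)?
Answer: -37632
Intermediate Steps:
(48*(-49))*n(-4, -4) = (48*(-49))*(-4*(-4)) = -2352*16 = -37632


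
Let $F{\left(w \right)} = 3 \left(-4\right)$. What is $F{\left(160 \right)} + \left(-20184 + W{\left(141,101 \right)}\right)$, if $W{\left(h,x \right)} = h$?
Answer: $-20055$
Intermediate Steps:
$F{\left(w \right)} = -12$
$F{\left(160 \right)} + \left(-20184 + W{\left(141,101 \right)}\right) = -12 + \left(-20184 + 141\right) = -12 - 20043 = -20055$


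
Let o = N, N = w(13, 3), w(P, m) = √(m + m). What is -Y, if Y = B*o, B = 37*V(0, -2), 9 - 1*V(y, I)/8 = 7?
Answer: -592*√6 ≈ -1450.1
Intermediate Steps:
w(P, m) = √2*√m (w(P, m) = √(2*m) = √2*√m)
V(y, I) = 16 (V(y, I) = 72 - 8*7 = 72 - 56 = 16)
N = √6 (N = √2*√3 = √6 ≈ 2.4495)
o = √6 ≈ 2.4495
B = 592 (B = 37*16 = 592)
Y = 592*√6 ≈ 1450.1
-Y = -592*√6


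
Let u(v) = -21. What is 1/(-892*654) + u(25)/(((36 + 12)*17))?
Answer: -510481/19834512 ≈ -0.025737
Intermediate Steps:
1/(-892*654) + u(25)/(((36 + 12)*17)) = 1/(-892*654) - 21*1/(17*(36 + 12)) = -1/892*1/654 - 21/(48*17) = -1/583368 - 21/816 = -1/583368 - 21*1/816 = -1/583368 - 7/272 = -510481/19834512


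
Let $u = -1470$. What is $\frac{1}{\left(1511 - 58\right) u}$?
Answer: $- \frac{1}{2135910} \approx -4.6818 \cdot 10^{-7}$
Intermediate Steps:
$\frac{1}{\left(1511 - 58\right) u} = \frac{1}{\left(1511 - 58\right) \left(-1470\right)} = \frac{1}{1453 \left(-1470\right)} = \frac{1}{-2135910} = - \frac{1}{2135910}$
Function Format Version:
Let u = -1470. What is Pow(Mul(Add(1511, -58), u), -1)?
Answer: Rational(-1, 2135910) ≈ -4.6818e-7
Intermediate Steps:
Pow(Mul(Add(1511, -58), u), -1) = Pow(Mul(Add(1511, -58), -1470), -1) = Pow(Mul(1453, -1470), -1) = Pow(-2135910, -1) = Rational(-1, 2135910)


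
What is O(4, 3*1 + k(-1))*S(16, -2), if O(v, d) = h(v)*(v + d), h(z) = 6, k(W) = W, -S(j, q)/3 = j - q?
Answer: -1944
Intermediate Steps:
S(j, q) = -3*j + 3*q (S(j, q) = -3*(j - q) = -3*j + 3*q)
O(v, d) = 6*d + 6*v (O(v, d) = 6*(v + d) = 6*(d + v) = 6*d + 6*v)
O(4, 3*1 + k(-1))*S(16, -2) = (6*(3*1 - 1) + 6*4)*(-3*16 + 3*(-2)) = (6*(3 - 1) + 24)*(-48 - 6) = (6*2 + 24)*(-54) = (12 + 24)*(-54) = 36*(-54) = -1944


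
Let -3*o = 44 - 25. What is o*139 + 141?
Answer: -2218/3 ≈ -739.33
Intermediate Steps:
o = -19/3 (o = -(44 - 25)/3 = -⅓*19 = -19/3 ≈ -6.3333)
o*139 + 141 = -19/3*139 + 141 = -2641/3 + 141 = -2218/3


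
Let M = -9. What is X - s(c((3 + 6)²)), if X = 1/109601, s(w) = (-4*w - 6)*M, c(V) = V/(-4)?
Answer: 73980676/109601 ≈ 675.00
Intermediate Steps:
c(V) = -V/4 (c(V) = V*(-¼) = -V/4)
s(w) = 54 + 36*w (s(w) = (-4*w - 6)*(-9) = (-6 - 4*w)*(-9) = 54 + 36*w)
X = 1/109601 ≈ 9.1240e-6
X - s(c((3 + 6)²)) = 1/109601 - (54 + 36*(-(3 + 6)²/4)) = 1/109601 - (54 + 36*(-¼*9²)) = 1/109601 - (54 + 36*(-¼*81)) = 1/109601 - (54 + 36*(-81/4)) = 1/109601 - (54 - 729) = 1/109601 - 1*(-675) = 1/109601 + 675 = 73980676/109601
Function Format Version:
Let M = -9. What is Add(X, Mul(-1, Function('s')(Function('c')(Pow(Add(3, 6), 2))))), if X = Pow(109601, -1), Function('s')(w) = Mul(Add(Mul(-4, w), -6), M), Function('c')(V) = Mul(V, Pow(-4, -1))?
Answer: Rational(73980676, 109601) ≈ 675.00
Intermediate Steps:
Function('c')(V) = Mul(Rational(-1, 4), V) (Function('c')(V) = Mul(V, Rational(-1, 4)) = Mul(Rational(-1, 4), V))
Function('s')(w) = Add(54, Mul(36, w)) (Function('s')(w) = Mul(Add(Mul(-4, w), -6), -9) = Mul(Add(-6, Mul(-4, w)), -9) = Add(54, Mul(36, w)))
X = Rational(1, 109601) ≈ 9.1240e-6
Add(X, Mul(-1, Function('s')(Function('c')(Pow(Add(3, 6), 2))))) = Add(Rational(1, 109601), Mul(-1, Add(54, Mul(36, Mul(Rational(-1, 4), Pow(Add(3, 6), 2)))))) = Add(Rational(1, 109601), Mul(-1, Add(54, Mul(36, Mul(Rational(-1, 4), Pow(9, 2)))))) = Add(Rational(1, 109601), Mul(-1, Add(54, Mul(36, Mul(Rational(-1, 4), 81))))) = Add(Rational(1, 109601), Mul(-1, Add(54, Mul(36, Rational(-81, 4))))) = Add(Rational(1, 109601), Mul(-1, Add(54, -729))) = Add(Rational(1, 109601), Mul(-1, -675)) = Add(Rational(1, 109601), 675) = Rational(73980676, 109601)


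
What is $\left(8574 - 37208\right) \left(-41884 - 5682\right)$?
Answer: $1362004844$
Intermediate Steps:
$\left(8574 - 37208\right) \left(-41884 - 5682\right) = \left(-28634\right) \left(-47566\right) = 1362004844$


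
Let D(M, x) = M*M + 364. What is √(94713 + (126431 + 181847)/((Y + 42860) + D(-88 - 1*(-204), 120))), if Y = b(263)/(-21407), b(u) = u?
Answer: √482511648158088362211/71373441 ≈ 307.76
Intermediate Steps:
D(M, x) = 364 + M² (D(M, x) = M² + 364 = 364 + M²)
Y = -263/21407 (Y = 263/(-21407) = 263*(-1/21407) = -263/21407 ≈ -0.012286)
√(94713 + (126431 + 181847)/((Y + 42860) + D(-88 - 1*(-204), 120))) = √(94713 + (126431 + 181847)/((-263/21407 + 42860) + (364 + (-88 - 1*(-204))²))) = √(94713 + 308278/(917503757/21407 + (364 + (-88 + 204)²))) = √(94713 + 308278/(917503757/21407 + (364 + 116²))) = √(94713 + 308278/(917503757/21407 + (364 + 13456))) = √(94713 + 308278/(917503757/21407 + 13820)) = √(94713 + 308278/(1213348497/21407)) = √(94713 + 308278*(21407/1213348497)) = √(94713 + 388194538/71373441) = √(6760380911971/71373441) = √482511648158088362211/71373441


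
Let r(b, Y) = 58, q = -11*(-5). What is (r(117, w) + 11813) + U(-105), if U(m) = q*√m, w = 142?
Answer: 11871 + 55*I*√105 ≈ 11871.0 + 563.58*I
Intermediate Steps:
q = 55
U(m) = 55*√m
(r(117, w) + 11813) + U(-105) = (58 + 11813) + 55*√(-105) = 11871 + 55*(I*√105) = 11871 + 55*I*√105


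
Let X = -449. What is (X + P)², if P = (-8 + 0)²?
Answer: 148225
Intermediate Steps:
P = 64 (P = (-8)² = 64)
(X + P)² = (-449 + 64)² = (-385)² = 148225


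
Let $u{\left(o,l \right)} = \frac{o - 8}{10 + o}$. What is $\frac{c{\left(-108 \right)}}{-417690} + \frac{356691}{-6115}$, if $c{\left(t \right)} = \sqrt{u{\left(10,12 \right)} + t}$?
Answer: $- \frac{356691}{6115} - \frac{i \sqrt{10790}}{4176900} \approx -58.331 - 2.4869 \cdot 10^{-5} i$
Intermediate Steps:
$u{\left(o,l \right)} = \frac{-8 + o}{10 + o}$
$c{\left(t \right)} = \sqrt{\frac{1}{10} + t}$ ($c{\left(t \right)} = \sqrt{\frac{-8 + 10}{10 + 10} + t} = \sqrt{\frac{1}{20} \cdot 2 + t} = \sqrt{\frac{1}{10} + t}$)
$\frac{c{\left(-108 \right)}}{-417690} + \frac{356691}{-6115} = \frac{\frac{1}{10} \sqrt{10 + 100 \left(-108\right)}}{-417690} + \frac{356691}{-6115} = \frac{\sqrt{10 - 10800}}{10} \left(- \frac{1}{417690}\right) + 356691 \left(- \frac{1}{6115}\right) = \frac{\sqrt{-10790}}{10} \left(- \frac{1}{417690}\right) - \frac{356691}{6115} = \frac{i \sqrt{10790}}{10} \left(- \frac{1}{417690}\right) - \frac{356691}{6115} = - \frac{i \sqrt{10790}}{4176900} - \frac{356691}{6115} = - \frac{356691}{6115} - \frac{i \sqrt{10790}}{4176900}$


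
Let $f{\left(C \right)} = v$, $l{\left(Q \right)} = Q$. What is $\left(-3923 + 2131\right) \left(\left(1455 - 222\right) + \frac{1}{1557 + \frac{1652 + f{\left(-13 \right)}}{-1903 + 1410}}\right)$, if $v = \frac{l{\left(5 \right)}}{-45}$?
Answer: $- \frac{7615768583808}{3446771} \approx -2.2095 \cdot 10^{6}$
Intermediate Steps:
$v = - \frac{1}{9}$ ($v = \frac{5}{-45} = 5 \left(- \frac{1}{45}\right) = - \frac{1}{9} \approx -0.11111$)
$f{\left(C \right)} = - \frac{1}{9}$
$\left(-3923 + 2131\right) \left(\left(1455 - 222\right) + \frac{1}{1557 + \frac{1652 + f{\left(-13 \right)}}{-1903 + 1410}}\right) = \left(-3923 + 2131\right) \left(\left(1455 - 222\right) + \frac{1}{1557 + \frac{1652 - \frac{1}{9}}{-1903 + 1410}}\right) = - 1792 \left(1233 + \frac{1}{1557 + \frac{14867}{9 \left(-493\right)}}\right) = - 1792 \left(1233 + \frac{1}{1557 + \frac{14867}{9} \left(- \frac{1}{493}\right)}\right) = - 1792 \left(1233 + \frac{1}{1557 - \frac{14867}{4437}}\right) = - 1792 \left(1233 + \frac{1}{\frac{6893542}{4437}}\right) = - 1792 \left(1233 + \frac{4437}{6893542}\right) = \left(-1792\right) \frac{8499741723}{6893542} = - \frac{7615768583808}{3446771}$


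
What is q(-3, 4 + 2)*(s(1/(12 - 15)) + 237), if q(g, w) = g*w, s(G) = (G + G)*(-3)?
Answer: -4302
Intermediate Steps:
s(G) = -6*G (s(G) = (2*G)*(-3) = -6*G)
q(-3, 4 + 2)*(s(1/(12 - 15)) + 237) = (-3*(4 + 2))*(-6/(12 - 15) + 237) = (-3*6)*(-6/(-3) + 237) = -18*(-6*(-⅓) + 237) = -18*(2 + 237) = -18*239 = -4302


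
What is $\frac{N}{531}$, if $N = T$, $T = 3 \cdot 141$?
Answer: $\frac{47}{59} \approx 0.79661$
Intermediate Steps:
$T = 423$
$N = 423$
$\frac{N}{531} = \frac{423}{531} = 423 \cdot \frac{1}{531} = \frac{47}{59}$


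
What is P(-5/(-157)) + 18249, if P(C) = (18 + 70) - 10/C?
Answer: 18023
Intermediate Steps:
P(C) = 88 - 10/C
P(-5/(-157)) + 18249 = (88 - 10/((-5/(-157)))) + 18249 = (88 - 10/((-5*(-1/157)))) + 18249 = (88 - 10/5/157) + 18249 = (88 - 10*157/5) + 18249 = (88 - 314) + 18249 = -226 + 18249 = 18023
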